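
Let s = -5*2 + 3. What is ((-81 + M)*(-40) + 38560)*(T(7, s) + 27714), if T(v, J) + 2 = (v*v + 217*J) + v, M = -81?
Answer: 1182254960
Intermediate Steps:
s = -7 (s = -10 + 3 = -7)
T(v, J) = -2 + v + v² + 217*J (T(v, J) = -2 + ((v*v + 217*J) + v) = -2 + ((v² + 217*J) + v) = -2 + (v + v² + 217*J) = -2 + v + v² + 217*J)
((-81 + M)*(-40) + 38560)*(T(7, s) + 27714) = ((-81 - 81)*(-40) + 38560)*((-2 + 7 + 7² + 217*(-7)) + 27714) = (-162*(-40) + 38560)*((-2 + 7 + 49 - 1519) + 27714) = (6480 + 38560)*(-1465 + 27714) = 45040*26249 = 1182254960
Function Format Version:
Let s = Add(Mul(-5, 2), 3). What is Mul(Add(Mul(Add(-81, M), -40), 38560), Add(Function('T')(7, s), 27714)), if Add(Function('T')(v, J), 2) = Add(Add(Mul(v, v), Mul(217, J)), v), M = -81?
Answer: 1182254960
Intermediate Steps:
s = -7 (s = Add(-10, 3) = -7)
Function('T')(v, J) = Add(-2, v, Pow(v, 2), Mul(217, J)) (Function('T')(v, J) = Add(-2, Add(Add(Mul(v, v), Mul(217, J)), v)) = Add(-2, Add(Add(Pow(v, 2), Mul(217, J)), v)) = Add(-2, Add(v, Pow(v, 2), Mul(217, J))) = Add(-2, v, Pow(v, 2), Mul(217, J)))
Mul(Add(Mul(Add(-81, M), -40), 38560), Add(Function('T')(7, s), 27714)) = Mul(Add(Mul(Add(-81, -81), -40), 38560), Add(Add(-2, 7, Pow(7, 2), Mul(217, -7)), 27714)) = Mul(Add(Mul(-162, -40), 38560), Add(Add(-2, 7, 49, -1519), 27714)) = Mul(Add(6480, 38560), Add(-1465, 27714)) = Mul(45040, 26249) = 1182254960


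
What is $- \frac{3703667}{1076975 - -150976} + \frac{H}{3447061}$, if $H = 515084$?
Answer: $- \frac{12134268159803}{4232822002011} \approx -2.8667$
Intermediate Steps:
$- \frac{3703667}{1076975 - -150976} + \frac{H}{3447061} = - \frac{3703667}{1076975 - -150976} + \frac{515084}{3447061} = - \frac{3703667}{1076975 + 150976} + 515084 \cdot \frac{1}{3447061} = - \frac{3703667}{1227951} + \frac{515084}{3447061} = - \frac{12134268159803}{4232822002011}$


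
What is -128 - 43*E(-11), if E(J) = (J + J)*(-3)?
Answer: -2966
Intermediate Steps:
E(J) = -6*J (E(J) = (2*J)*(-3) = -6*J)
-128 - 43*E(-11) = -128 - (-258)*(-11) = -128 - 43*66 = -128 - 2838 = -2966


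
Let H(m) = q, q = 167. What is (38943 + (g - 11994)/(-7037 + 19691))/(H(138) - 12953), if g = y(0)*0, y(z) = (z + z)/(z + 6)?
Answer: -41064394/13482837 ≈ -3.0457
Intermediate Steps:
y(z) = 2*z/(6 + z) (y(z) = (2*z)/(6 + z) = 2*z/(6 + z))
g = 0 (g = (2*0/(6 + 0))*0 = (2*0/6)*0 = (2*0*(1/6))*0 = 0*0 = 0)
H(m) = 167
(38943 + (g - 11994)/(-7037 + 19691))/(H(138) - 12953) = (38943 + (0 - 11994)/(-7037 + 19691))/(167 - 12953) = (38943 - 11994/12654)/(-12786) = (38943 - 11994*1/12654)*(-1/12786) = (38943 - 1999/2109)*(-1/12786) = (82128788/2109)*(-1/12786) = -41064394/13482837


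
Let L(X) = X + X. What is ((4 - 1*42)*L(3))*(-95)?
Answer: 21660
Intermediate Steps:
L(X) = 2*X
((4 - 1*42)*L(3))*(-95) = ((4 - 1*42)*(2*3))*(-95) = ((4 - 42)*6)*(-95) = -38*6*(-95) = -228*(-95) = 21660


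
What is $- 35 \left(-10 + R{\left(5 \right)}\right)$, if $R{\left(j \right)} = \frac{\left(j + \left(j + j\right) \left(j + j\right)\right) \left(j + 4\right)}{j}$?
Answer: $-6265$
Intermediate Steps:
$R{\left(j \right)} = \frac{\left(4 + j\right) \left(j + 4 j^{2}\right)}{j}$ ($R{\left(j \right)} = \frac{\left(j + 2 j 2 j\right) \left(4 + j\right)}{j} = \frac{\left(j + 4 j^{2}\right) \left(4 + j\right)}{j} = \frac{\left(4 + j\right) \left(j + 4 j^{2}\right)}{j}$)
$- 35 \left(-10 + R{\left(5 \right)}\right) = - 35 \left(-10 + \left(4 + 4 \cdot 5^{2} + 17 \cdot 5\right)\right) = - 35 \left(-10 + \left(4 + 4 \cdot 25 + 85\right)\right) = - 35 \left(-10 + \left(4 + 100 + 85\right)\right) = - 35 \left(-10 + 189\right) = \left(-35\right) 179 = -6265$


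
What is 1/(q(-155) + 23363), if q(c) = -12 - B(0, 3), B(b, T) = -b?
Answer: 1/23351 ≈ 4.2825e-5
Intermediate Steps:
q(c) = -12 (q(c) = -12 - (-1)*0 = -12 - 1*0 = -12 + 0 = -12)
1/(q(-155) + 23363) = 1/(-12 + 23363) = 1/23351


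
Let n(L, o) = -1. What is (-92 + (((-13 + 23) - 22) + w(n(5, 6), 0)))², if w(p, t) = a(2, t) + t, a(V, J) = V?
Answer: 10404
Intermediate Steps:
w(p, t) = 2 + t
(-92 + (((-13 + 23) - 22) + w(n(5, 6), 0)))² = (-92 + (((-13 + 23) - 22) + (2 + 0)))² = (-92 + ((10 - 22) + 2))² = (-92 + (-12 + 2))² = (-92 - 10)² = (-102)² = 10404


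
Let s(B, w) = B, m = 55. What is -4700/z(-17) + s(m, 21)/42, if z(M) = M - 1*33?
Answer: 4003/42 ≈ 95.310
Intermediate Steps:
z(M) = -33 + M (z(M) = M - 33 = -33 + M)
-4700/z(-17) + s(m, 21)/42 = -4700/(-33 - 17) + 55/42 = -4700/(-50) + 55*(1/42) = -4700*(-1/50) + 55/42 = 94 + 55/42 = 4003/42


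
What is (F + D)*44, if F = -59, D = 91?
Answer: 1408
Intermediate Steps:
(F + D)*44 = (-59 + 91)*44 = 32*44 = 1408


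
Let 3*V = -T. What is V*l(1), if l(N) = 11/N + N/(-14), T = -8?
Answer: 204/7 ≈ 29.143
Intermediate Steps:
l(N) = 11/N - N/14 (l(N) = 11/N + N*(-1/14) = 11/N - N/14)
V = 8/3 (V = (-1*(-8))/3 = (⅓)*8 = 8/3 ≈ 2.6667)
V*l(1) = 8*(11/1 - 1/14*1)/3 = 8*(11*1 - 1/14)/3 = 8*(11 - 1/14)/3 = (8/3)*(153/14) = 204/7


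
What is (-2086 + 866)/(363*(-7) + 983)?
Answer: 610/779 ≈ 0.78306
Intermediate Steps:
(-2086 + 866)/(363*(-7) + 983) = -1220/(-2541 + 983) = -1220/(-1558) = -1220*(-1/1558) = 610/779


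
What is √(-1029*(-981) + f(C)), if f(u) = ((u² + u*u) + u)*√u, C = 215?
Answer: √(1009449 + 92665*√215) ≈ 1538.9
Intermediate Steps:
f(u) = √u*(u + 2*u²) (f(u) = ((u² + u²) + u)*√u = (2*u² + u)*√u = (u + 2*u²)*√u = √u*(u + 2*u²))
√(-1029*(-981) + f(C)) = √(-1029*(-981) + 215^(3/2)*(1 + 2*215)) = √(1009449 + (215*√215)*(1 + 430)) = √(1009449 + (215*√215)*431) = √(1009449 + 92665*√215)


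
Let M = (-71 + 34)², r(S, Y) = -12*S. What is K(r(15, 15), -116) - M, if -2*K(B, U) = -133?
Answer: -2605/2 ≈ -1302.5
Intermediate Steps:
M = 1369 (M = (-37)² = 1369)
K(B, U) = 133/2 (K(B, U) = -½*(-133) = 133/2)
K(r(15, 15), -116) - M = 133/2 - 1*1369 = 133/2 - 1369 = -2605/2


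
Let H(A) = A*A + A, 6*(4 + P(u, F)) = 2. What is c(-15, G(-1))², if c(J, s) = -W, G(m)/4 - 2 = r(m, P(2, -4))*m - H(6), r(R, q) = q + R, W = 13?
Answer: 169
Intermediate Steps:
P(u, F) = -11/3 (P(u, F) = -4 + (⅙)*2 = -4 + ⅓ = -11/3)
r(R, q) = R + q
H(A) = A + A² (H(A) = A² + A = A + A²)
G(m) = -160 + 4*m*(-11/3 + m) (G(m) = 8 + 4*((m - 11/3)*m - 6*(1 + 6)) = 8 + 4*((-11/3 + m)*m - 6*7) = 8 + 4*(m*(-11/3 + m) - 1*42) = 8 + 4*(m*(-11/3 + m) - 42) = 8 + 4*(-42 + m*(-11/3 + m)) = 8 + (-168 + 4*m*(-11/3 + m)) = -160 + 4*m*(-11/3 + m))
c(J, s) = -13 (c(J, s) = -1*13 = -13)
c(-15, G(-1))² = (-13)² = 169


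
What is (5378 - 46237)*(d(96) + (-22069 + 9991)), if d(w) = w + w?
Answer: 485650074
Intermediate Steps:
d(w) = 2*w
(5378 - 46237)*(d(96) + (-22069 + 9991)) = (5378 - 46237)*(2*96 + (-22069 + 9991)) = -40859*(192 - 12078) = -40859*(-11886) = 485650074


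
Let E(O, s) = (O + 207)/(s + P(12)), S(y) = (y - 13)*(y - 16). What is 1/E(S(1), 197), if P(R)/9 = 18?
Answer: 359/387 ≈ 0.92765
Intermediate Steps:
P(R) = 162 (P(R) = 9*18 = 162)
S(y) = (-16 + y)*(-13 + y) (S(y) = (-13 + y)*(-16 + y) = (-16 + y)*(-13 + y))
E(O, s) = (207 + O)/(162 + s) (E(O, s) = (O + 207)/(s + 162) = (207 + O)/(162 + s))
1/E(S(1), 197) = 1/((207 + (208 + 1**2 - 29*1))/(162 + 197)) = 1/((207 + (208 + 1 - 29))/359) = 1/((207 + 180)/359) = 1/((1/359)*387) = 1/(387/359) = 359/387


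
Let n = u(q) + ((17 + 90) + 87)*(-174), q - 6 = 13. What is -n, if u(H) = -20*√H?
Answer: 33756 + 20*√19 ≈ 33843.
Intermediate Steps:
q = 19 (q = 6 + 13 = 19)
n = -33756 - 20*√19 (n = -20*√19 + ((17 + 90) + 87)*(-174) = -20*√19 + (107 + 87)*(-174) = -20*√19 + 194*(-174) = -20*√19 - 33756 = -33756 - 20*√19 ≈ -33843.)
-n = -(-33756 - 20*√19) = 33756 + 20*√19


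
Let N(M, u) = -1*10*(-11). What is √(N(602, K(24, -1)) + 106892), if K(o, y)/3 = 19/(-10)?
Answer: √107002 ≈ 327.11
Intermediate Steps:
K(o, y) = -57/10 (K(o, y) = 3*(19/(-10)) = 3*(19*(-⅒)) = 3*(-19/10) = -57/10)
N(M, u) = 110 (N(M, u) = -10*(-11) = 110)
√(N(602, K(24, -1)) + 106892) = √(110 + 106892) = √107002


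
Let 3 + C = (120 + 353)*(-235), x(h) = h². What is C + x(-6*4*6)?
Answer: -90422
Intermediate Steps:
C = -111158 (C = -3 + (120 + 353)*(-235) = -3 + 473*(-235) = -3 - 111155 = -111158)
C + x(-6*4*6) = -111158 + (-6*4*6)² = -111158 + (-24*6)² = -111158 + (-144)² = -111158 + 20736 = -90422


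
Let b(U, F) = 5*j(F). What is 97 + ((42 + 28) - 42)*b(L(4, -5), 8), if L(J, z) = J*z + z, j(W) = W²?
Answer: 9057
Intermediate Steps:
L(J, z) = z + J*z
b(U, F) = 5*F²
97 + ((42 + 28) - 42)*b(L(4, -5), 8) = 97 + ((42 + 28) - 42)*(5*8²) = 97 + (70 - 42)*(5*64) = 97 + 28*320 = 97 + 8960 = 9057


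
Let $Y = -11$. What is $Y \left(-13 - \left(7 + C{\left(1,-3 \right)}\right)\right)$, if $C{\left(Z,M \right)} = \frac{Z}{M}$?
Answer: $\frac{649}{3} \approx 216.33$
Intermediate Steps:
$Y \left(-13 - \left(7 + C{\left(1,-3 \right)}\right)\right) = - 11 \left(-13 - \left(7 + 1 \frac{1}{-3}\right)\right) = - 11 \left(-13 - \left(7 + 1 \left(- \frac{1}{3}\right)\right)\right) = - 11 \left(-13 - \frac{20}{3}\right) = \left(-11\right) \left(- \frac{59}{3}\right) = \frac{649}{3}$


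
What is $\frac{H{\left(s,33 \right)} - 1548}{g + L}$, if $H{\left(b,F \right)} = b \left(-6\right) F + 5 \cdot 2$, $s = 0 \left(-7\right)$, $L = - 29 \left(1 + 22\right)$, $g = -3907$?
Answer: $\frac{769}{2287} \approx 0.33625$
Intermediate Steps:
$L = -667$ ($L = \left(-29\right) 23 = -667$)
$s = 0$
$H{\left(b,F \right)} = 10 - 6 F b$ ($H{\left(b,F \right)} = - 6 b F + 10 = - 6 F b + 10 = 10 - 6 F b$)
$\frac{H{\left(s,33 \right)} - 1548}{g + L} = \frac{\left(10 - 198 \cdot 0\right) - 1548}{-3907 - 667} = \frac{\left(10 + 0\right) - 1548}{-4574} = \left(10 - 1548\right) \left(- \frac{1}{4574}\right) = \left(-1538\right) \left(- \frac{1}{4574}\right) = \frac{769}{2287}$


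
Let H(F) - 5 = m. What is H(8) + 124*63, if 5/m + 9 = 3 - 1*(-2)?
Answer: 31263/4 ≈ 7815.8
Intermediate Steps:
m = -5/4 (m = 5/(-9 + (3 - 1*(-2))) = 5/(-9 + (3 + 2)) = 5/(-9 + 5) = 5/(-4) = 5*(-1/4) = -5/4 ≈ -1.2500)
H(F) = 15/4 (H(F) = 5 - 5/4 = 15/4)
H(8) + 124*63 = 15/4 + 124*63 = 15/4 + 7812 = 31263/4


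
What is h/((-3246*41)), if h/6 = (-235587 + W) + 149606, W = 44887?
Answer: 41094/22181 ≈ 1.8527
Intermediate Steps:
h = -246564 (h = 6*((-235587 + 44887) + 149606) = 6*(-190700 + 149606) = 6*(-41094) = -246564)
h/((-3246*41)) = -246564/((-3246*41)) = -246564/(-133086) = -246564*(-1/133086) = 41094/22181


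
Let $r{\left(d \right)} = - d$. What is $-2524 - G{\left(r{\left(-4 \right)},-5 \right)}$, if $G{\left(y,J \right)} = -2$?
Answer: $-2522$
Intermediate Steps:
$-2524 - G{\left(r{\left(-4 \right)},-5 \right)} = -2524 - -2 = -2524 + 2 = -2522$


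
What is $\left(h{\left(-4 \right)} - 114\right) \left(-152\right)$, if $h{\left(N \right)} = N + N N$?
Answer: $15504$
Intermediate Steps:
$h{\left(N \right)} = N + N^{2}$
$\left(h{\left(-4 \right)} - 114\right) \left(-152\right) = \left(- 4 \left(1 - 4\right) - 114\right) \left(-152\right) = \left(\left(-4\right) \left(-3\right) - 114\right) \left(-152\right) = \left(12 - 114\right) \left(-152\right) = \left(-102\right) \left(-152\right) = 15504$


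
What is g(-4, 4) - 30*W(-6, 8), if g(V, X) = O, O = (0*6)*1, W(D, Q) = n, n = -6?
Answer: 180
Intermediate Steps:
W(D, Q) = -6
O = 0 (O = 0*1 = 0)
g(V, X) = 0
g(-4, 4) - 30*W(-6, 8) = 0 - 30*(-6) = 0 + 180 = 180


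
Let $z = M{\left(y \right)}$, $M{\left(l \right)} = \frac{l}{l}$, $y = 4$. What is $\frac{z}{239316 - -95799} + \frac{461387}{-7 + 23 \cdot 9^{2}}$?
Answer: $\frac{154617706361}{621973440} \approx 248.59$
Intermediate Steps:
$M{\left(l \right)} = 1$
$z = 1$
$\frac{z}{239316 - -95799} + \frac{461387}{-7 + 23 \cdot 9^{2}} = 1 \frac{1}{239316 - -95799} + \frac{461387}{-7 + 23 \cdot 9^{2}} = 1 \frac{1}{239316 + 95799} + \frac{461387}{-7 + 23 \cdot 81} = 1 \cdot \frac{1}{335115} + \frac{461387}{-7 + 1863} = 1 \cdot \frac{1}{335115} + \frac{461387}{1856} = \frac{1}{335115} + 461387 \cdot \frac{1}{1856} = \frac{1}{335115} + \frac{461387}{1856} = \frac{154617706361}{621973440}$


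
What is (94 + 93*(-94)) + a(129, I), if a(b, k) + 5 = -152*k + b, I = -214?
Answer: 24004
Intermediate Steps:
a(b, k) = -5 + b - 152*k (a(b, k) = -5 + (-152*k + b) = -5 + (b - 152*k) = -5 + b - 152*k)
(94 + 93*(-94)) + a(129, I) = (94 + 93*(-94)) + (-5 + 129 - 152*(-214)) = (94 - 8742) + (-5 + 129 + 32528) = -8648 + 32652 = 24004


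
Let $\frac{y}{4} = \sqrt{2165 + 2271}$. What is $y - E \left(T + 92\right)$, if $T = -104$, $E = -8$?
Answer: $-96 + 8 \sqrt{1109} \approx 170.41$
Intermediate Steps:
$y = 8 \sqrt{1109}$ ($y = 4 \sqrt{2165 + 2271} = 4 \sqrt{4436} = 4 \cdot 2 \sqrt{1109} = 8 \sqrt{1109} \approx 266.41$)
$y - E \left(T + 92\right) = 8 \sqrt{1109} - - 8 \left(-104 + 92\right) = 8 \sqrt{1109} - \left(-8\right) \left(-12\right) = 8 \sqrt{1109} - 96 = -96 + 8 \sqrt{1109}$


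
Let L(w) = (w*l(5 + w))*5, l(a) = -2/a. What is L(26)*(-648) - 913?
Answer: 140177/31 ≈ 4521.8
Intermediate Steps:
L(w) = -10*w/(5 + w) (L(w) = (w*(-2/(5 + w)))*5 = -2*w/(5 + w)*5 = -10*w/(5 + w))
L(26)*(-648) - 913 = -10*26/(5 + 26)*(-648) - 913 = -10*26/31*(-648) - 913 = -10*26*1/31*(-648) - 913 = -260/31*(-648) - 913 = 168480/31 - 913 = 140177/31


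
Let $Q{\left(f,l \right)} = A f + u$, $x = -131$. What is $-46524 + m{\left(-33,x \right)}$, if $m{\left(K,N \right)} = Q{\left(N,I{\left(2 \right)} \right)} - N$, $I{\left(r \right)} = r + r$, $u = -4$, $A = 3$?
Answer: $-46790$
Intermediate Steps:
$I{\left(r \right)} = 2 r$
$Q{\left(f,l \right)} = -4 + 3 f$ ($Q{\left(f,l \right)} = 3 f - 4 = -4 + 3 f$)
$m{\left(K,N \right)} = -4 + 2 N$ ($m{\left(K,N \right)} = \left(-4 + 3 N\right) - N = -4 + 2 N$)
$-46524 + m{\left(-33,x \right)} = -46524 + \left(-4 + 2 \left(-131\right)\right) = -46524 - 266 = -46790$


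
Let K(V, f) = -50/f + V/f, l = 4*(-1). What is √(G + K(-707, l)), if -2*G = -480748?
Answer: 3*√106917/2 ≈ 490.47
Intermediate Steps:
G = 240374 (G = -½*(-480748) = 240374)
l = -4
√(G + K(-707, l)) = √(240374 + (-50 - 707)/(-4)) = √(240374 - ¼*(-757)) = √(240374 + 757/4) = √(962253/4) = 3*√106917/2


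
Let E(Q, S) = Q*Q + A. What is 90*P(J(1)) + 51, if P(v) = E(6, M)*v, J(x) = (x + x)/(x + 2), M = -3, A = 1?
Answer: 2271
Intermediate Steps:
E(Q, S) = 1 + Q² (E(Q, S) = Q*Q + 1 = Q² + 1 = 1 + Q²)
J(x) = 2*x/(2 + x) (J(x) = (2*x)/(2 + x) = 2*x/(2 + x))
P(v) = 37*v (P(v) = (1 + 6²)*v = (1 + 36)*v = 37*v)
90*P(J(1)) + 51 = 90*(37*(2*1/(2 + 1))) + 51 = 90*(37*(2*1/3)) + 51 = 90*(37*(2*1*(⅓))) + 51 = 90*(37*(⅔)) + 51 = 90*(74/3) + 51 = 2220 + 51 = 2271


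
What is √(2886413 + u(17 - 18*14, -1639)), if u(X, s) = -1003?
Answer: √2885410 ≈ 1698.6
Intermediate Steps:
√(2886413 + u(17 - 18*14, -1639)) = √(2886413 - 1003) = √2885410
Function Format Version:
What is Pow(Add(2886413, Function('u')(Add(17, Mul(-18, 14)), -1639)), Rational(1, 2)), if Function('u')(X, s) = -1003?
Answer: Pow(2885410, Rational(1, 2)) ≈ 1698.6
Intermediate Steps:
Pow(Add(2886413, Function('u')(Add(17, Mul(-18, 14)), -1639)), Rational(1, 2)) = Pow(Add(2886413, -1003), Rational(1, 2)) = Pow(2885410, Rational(1, 2))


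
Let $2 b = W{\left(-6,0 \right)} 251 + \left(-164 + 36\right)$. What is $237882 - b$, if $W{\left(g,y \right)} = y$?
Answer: $237946$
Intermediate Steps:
$b = -64$ ($b = \frac{0 \cdot 251 + \left(-164 + 36\right)}{2} = \frac{0 - 128}{2} = \frac{1}{2} \left(-128\right) = -64$)
$237882 - b = 237882 - -64 = 237882 + 64 = 237946$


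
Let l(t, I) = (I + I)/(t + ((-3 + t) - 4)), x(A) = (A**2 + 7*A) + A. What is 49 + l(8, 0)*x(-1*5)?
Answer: 49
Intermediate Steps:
x(A) = A**2 + 8*A
l(t, I) = 2*I/(-7 + 2*t) (l(t, I) = (2*I)/(t + (-7 + t)) = (2*I)/(-7 + 2*t) = 2*I/(-7 + 2*t))
49 + l(8, 0)*x(-1*5) = 49 + (2*0/(-7 + 2*8))*((-1*5)*(8 - 1*5)) = 49 + (2*0/(-7 + 16))*(-5*(8 - 5)) = 49 + (2*0/9)*(-5*3) = 49 + (2*0*(1/9))*(-15) = 49 + 0*(-15) = 49 + 0 = 49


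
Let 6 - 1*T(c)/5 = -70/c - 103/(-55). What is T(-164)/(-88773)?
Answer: -5563/26691082 ≈ -0.00020842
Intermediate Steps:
T(c) = 227/11 + 350/c (T(c) = 30 - 5*(-70/c - 103/(-55)) = 30 - 5*(-70/c - 103*(-1/55)) = 30 - 5*(-70/c + 103/55) = 30 - 5*(103/55 - 70/c) = 30 + (-103/11 + 350/c) = 227/11 + 350/c)
T(-164)/(-88773) = (227/11 + 350/(-164))/(-88773) = (227/11 + 350*(-1/164))*(-1/88773) = (227/11 - 175/82)*(-1/88773) = (16689/902)*(-1/88773) = -5563/26691082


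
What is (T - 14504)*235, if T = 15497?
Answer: 233355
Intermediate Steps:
(T - 14504)*235 = (15497 - 14504)*235 = 993*235 = 233355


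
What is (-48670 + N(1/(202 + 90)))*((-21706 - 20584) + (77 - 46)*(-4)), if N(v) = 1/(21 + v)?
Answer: 12660274382652/6133 ≈ 2.0643e+9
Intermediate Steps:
(-48670 + N(1/(202 + 90)))*((-21706 - 20584) + (77 - 46)*(-4)) = (-48670 + 1/(21 + 1/(202 + 90)))*((-21706 - 20584) + (77 - 46)*(-4)) = (-48670 + 1/(21 + 1/292))*(-42290 + 31*(-4)) = (-48670 + 1/(21 + 1/292))*(-42290 - 124) = (-48670 + 1/(6133/292))*(-42414) = (-48670 + 292/6133)*(-42414) = -298492818/6133*(-42414) = 12660274382652/6133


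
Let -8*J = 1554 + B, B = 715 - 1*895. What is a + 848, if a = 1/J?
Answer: 582572/687 ≈ 847.99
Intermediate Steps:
B = -180 (B = 715 - 895 = -180)
J = -687/4 (J = -(1554 - 180)/8 = -⅛*1374 = -687/4 ≈ -171.75)
a = -4/687 (a = 1/(-687/4) = -4/687 ≈ -0.0058224)
a + 848 = -4/687 + 848 = 582572/687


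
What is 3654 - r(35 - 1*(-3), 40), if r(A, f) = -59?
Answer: 3713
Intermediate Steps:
3654 - r(35 - 1*(-3), 40) = 3654 - 1*(-59) = 3654 + 59 = 3713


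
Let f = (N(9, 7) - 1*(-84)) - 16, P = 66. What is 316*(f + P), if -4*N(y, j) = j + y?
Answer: 41080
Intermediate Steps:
N(y, j) = -j/4 - y/4 (N(y, j) = -(j + y)/4 = -j/4 - y/4)
f = 64 (f = ((-¼*7 - ¼*9) - 1*(-84)) - 16 = ((-7/4 - 9/4) + 84) - 16 = (-4 + 84) - 16 = 80 - 16 = 64)
316*(f + P) = 316*(64 + 66) = 316*130 = 41080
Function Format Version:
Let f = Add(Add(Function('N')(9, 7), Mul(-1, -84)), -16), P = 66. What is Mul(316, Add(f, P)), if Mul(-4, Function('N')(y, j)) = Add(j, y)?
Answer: 41080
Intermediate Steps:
Function('N')(y, j) = Add(Mul(Rational(-1, 4), j), Mul(Rational(-1, 4), y)) (Function('N')(y, j) = Mul(Rational(-1, 4), Add(j, y)) = Add(Mul(Rational(-1, 4), j), Mul(Rational(-1, 4), y)))
f = 64 (f = Add(Add(Add(Mul(Rational(-1, 4), 7), Mul(Rational(-1, 4), 9)), Mul(-1, -84)), -16) = Add(Add(Add(Rational(-7, 4), Rational(-9, 4)), 84), -16) = Add(Add(-4, 84), -16) = Add(80, -16) = 64)
Mul(316, Add(f, P)) = Mul(316, Add(64, 66)) = Mul(316, 130) = 41080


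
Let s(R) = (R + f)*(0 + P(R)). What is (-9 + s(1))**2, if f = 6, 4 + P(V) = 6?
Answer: 25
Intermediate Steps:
P(V) = 2 (P(V) = -4 + 6 = 2)
s(R) = 12 + 2*R (s(R) = (R + 6)*(0 + 2) = (6 + R)*2 = 12 + 2*R)
(-9 + s(1))**2 = (-9 + (12 + 2*1))**2 = (-9 + (12 + 2))**2 = (-9 + 14)**2 = 5**2 = 25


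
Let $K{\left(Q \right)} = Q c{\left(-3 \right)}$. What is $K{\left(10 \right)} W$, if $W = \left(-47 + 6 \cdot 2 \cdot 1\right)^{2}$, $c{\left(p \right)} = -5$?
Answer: $-61250$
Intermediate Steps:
$K{\left(Q \right)} = - 5 Q$ ($K{\left(Q \right)} = Q \left(-5\right) = - 5 Q$)
$W = 1225$ ($W = \left(-47 + 12 \cdot 1\right)^{2} = \left(-47 + 12\right)^{2} = \left(-35\right)^{2} = 1225$)
$K{\left(10 \right)} W = \left(-5\right) 10 \cdot 1225 = \left(-50\right) 1225 = -61250$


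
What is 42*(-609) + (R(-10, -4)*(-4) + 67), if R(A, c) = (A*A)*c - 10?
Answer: -23871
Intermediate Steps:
R(A, c) = -10 + c*A² (R(A, c) = A²*c - 10 = c*A² - 10 = -10 + c*A²)
42*(-609) + (R(-10, -4)*(-4) + 67) = 42*(-609) + ((-10 - 4*(-10)²)*(-4) + 67) = -25578 + ((-10 - 4*100)*(-4) + 67) = -25578 + ((-10 - 400)*(-4) + 67) = -25578 + (-410*(-4) + 67) = -25578 + (1640 + 67) = -25578 + 1707 = -23871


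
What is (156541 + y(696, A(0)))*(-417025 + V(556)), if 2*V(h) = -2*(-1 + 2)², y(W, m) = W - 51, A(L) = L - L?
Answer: -65550648836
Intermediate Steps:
A(L) = 0
y(W, m) = -51 + W
V(h) = -1 (V(h) = (-2*(-1 + 2)²)/2 = (-2*1²)/2 = (-2*1)/2 = (½)*(-2) = -1)
(156541 + y(696, A(0)))*(-417025 + V(556)) = (156541 + (-51 + 696))*(-417025 - 1) = (156541 + 645)*(-417026) = 157186*(-417026) = -65550648836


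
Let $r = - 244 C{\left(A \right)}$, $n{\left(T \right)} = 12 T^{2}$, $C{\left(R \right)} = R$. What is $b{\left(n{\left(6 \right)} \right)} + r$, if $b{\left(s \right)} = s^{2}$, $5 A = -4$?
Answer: $\frac{934096}{5} \approx 1.8682 \cdot 10^{5}$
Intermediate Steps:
$A = - \frac{4}{5}$ ($A = \frac{1}{5} \left(-4\right) = - \frac{4}{5} \approx -0.8$)
$r = \frac{976}{5}$ ($r = \left(-244\right) \left(- \frac{4}{5}\right) = \frac{976}{5} \approx 195.2$)
$b{\left(n{\left(6 \right)} \right)} + r = \left(12 \cdot 6^{2}\right)^{2} + \frac{976}{5} = \left(12 \cdot 36\right)^{2} + \frac{976}{5} = 432^{2} + \frac{976}{5} = 186624 + \frac{976}{5} = \frac{934096}{5}$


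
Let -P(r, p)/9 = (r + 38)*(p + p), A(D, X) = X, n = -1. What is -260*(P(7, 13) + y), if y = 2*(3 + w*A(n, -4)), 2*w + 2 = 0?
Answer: 2734160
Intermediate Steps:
P(r, p) = -18*p*(38 + r) (P(r, p) = -9*(r + 38)*(p + p) = -9*(38 + r)*2*p = -18*p*(38 + r))
w = -1 (w = -1 + (1/2)*0 = -1 + 0 = -1)
y = 14 (y = 2*(3 - 1*(-4)) = 2*(3 + 4) = 2*7 = 14)
-260*(P(7, 13) + y) = -260*(-18*13*(38 + 7) + 14) = -260*(-18*13*45 + 14) = -260*(-10530 + 14) = -260*(-10516) = 2734160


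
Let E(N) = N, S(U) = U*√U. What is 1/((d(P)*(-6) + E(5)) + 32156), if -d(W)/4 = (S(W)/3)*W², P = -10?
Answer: 32161/1674329921 + 8000*I*√10/1674329921 ≈ 1.9208e-5 + 1.5109e-5*I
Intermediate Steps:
S(U) = U^(3/2)
d(W) = -4*W^(7/2)/3 (d(W) = -4*W^(3/2)/3*W² = -4*W^(7/2)/3)
1/((d(P)*(-6) + E(5)) + 32156) = 1/((-(-4000)*I*√10/3*(-6) + 5) + 32156) = 1/(((4000*I*√10/3)*(-6) + 5) + 32156) = 1/((-8000*I*√10 + 5) + 32156) = 1/((5 - 8000*I*√10) + 32156) = 1/(32161 - 8000*I*√10)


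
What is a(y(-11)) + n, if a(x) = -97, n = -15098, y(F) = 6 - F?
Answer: -15195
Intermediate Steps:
a(y(-11)) + n = -97 - 15098 = -15195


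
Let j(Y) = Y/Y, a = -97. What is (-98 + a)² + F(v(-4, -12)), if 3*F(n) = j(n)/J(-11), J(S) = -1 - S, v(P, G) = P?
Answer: 1140751/30 ≈ 38025.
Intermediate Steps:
j(Y) = 1
F(n) = 1/30 (F(n) = (1/(-1 - 1*(-11)))/3 = (1/(-1 + 11))/3 = (1/10)/3 = (1*(⅒))/3 = (⅓)*(⅒) = 1/30)
(-98 + a)² + F(v(-4, -12)) = (-98 - 97)² + 1/30 = (-195)² + 1/30 = 38025 + 1/30 = 1140751/30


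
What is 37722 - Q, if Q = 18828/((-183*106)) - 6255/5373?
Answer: 72811390243/1930101 ≈ 37724.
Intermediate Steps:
Q = -4120321/1930101 (Q = 18828/(-19398) - 6255*1/5373 = 18828*(-1/19398) - 695/597 = -3138/3233 - 695/597 = -4120321/1930101 ≈ -2.1348)
37722 - Q = 37722 - 1*(-4120321/1930101) = 37722 + 4120321/1930101 = 72811390243/1930101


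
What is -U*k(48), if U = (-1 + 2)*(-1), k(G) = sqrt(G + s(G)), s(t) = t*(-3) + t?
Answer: 4*I*sqrt(3) ≈ 6.9282*I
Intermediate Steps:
s(t) = -2*t (s(t) = -3*t + t = -2*t)
k(G) = sqrt(-G) (k(G) = sqrt(G - 2*G) = sqrt(-G))
U = -1 (U = 1*(-1) = -1)
-U*k(48) = -(-1)*sqrt(-1*48) = -(-1)*sqrt(-48) = -(-1)*4*I*sqrt(3) = -(-4)*I*sqrt(3) = 4*I*sqrt(3)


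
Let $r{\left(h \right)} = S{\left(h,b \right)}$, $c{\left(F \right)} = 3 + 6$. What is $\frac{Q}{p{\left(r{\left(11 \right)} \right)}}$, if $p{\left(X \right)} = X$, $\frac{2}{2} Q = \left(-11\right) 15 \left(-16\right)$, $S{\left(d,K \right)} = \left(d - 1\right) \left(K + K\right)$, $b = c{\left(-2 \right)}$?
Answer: $\frac{44}{3} \approx 14.667$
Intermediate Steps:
$c{\left(F \right)} = 9$
$b = 9$
$S{\left(d,K \right)} = 2 K \left(-1 + d\right)$ ($S{\left(d,K \right)} = \left(-1 + d\right) 2 K = 2 K \left(-1 + d\right)$)
$r{\left(h \right)} = -18 + 18 h$ ($r{\left(h \right)} = 2 \cdot 9 \left(-1 + h\right) = -18 + 18 h$)
$Q = 2640$ ($Q = \left(-11\right) 15 \left(-16\right) = \left(-165\right) \left(-16\right) = 2640$)
$\frac{Q}{p{\left(r{\left(11 \right)} \right)}} = \frac{2640}{-18 + 18 \cdot 11} = \frac{2640}{-18 + 198} = \frac{2640}{180} = 2640 \cdot \frac{1}{180} = \frac{44}{3}$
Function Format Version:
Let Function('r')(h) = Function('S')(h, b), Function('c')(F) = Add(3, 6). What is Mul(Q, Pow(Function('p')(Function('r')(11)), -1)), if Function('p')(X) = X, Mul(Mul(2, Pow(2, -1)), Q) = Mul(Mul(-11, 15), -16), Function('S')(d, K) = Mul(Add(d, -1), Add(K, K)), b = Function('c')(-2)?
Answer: Rational(44, 3) ≈ 14.667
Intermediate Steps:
Function('c')(F) = 9
b = 9
Function('S')(d, K) = Mul(2, K, Add(-1, d)) (Function('S')(d, K) = Mul(Add(-1, d), Mul(2, K)) = Mul(2, K, Add(-1, d)))
Function('r')(h) = Add(-18, Mul(18, h)) (Function('r')(h) = Mul(2, 9, Add(-1, h)) = Add(-18, Mul(18, h)))
Q = 2640 (Q = Mul(Mul(-11, 15), -16) = Mul(-165, -16) = 2640)
Mul(Q, Pow(Function('p')(Function('r')(11)), -1)) = Mul(2640, Pow(Add(-18, Mul(18, 11)), -1)) = Mul(2640, Pow(Add(-18, 198), -1)) = Mul(2640, Pow(180, -1)) = Mul(2640, Rational(1, 180)) = Rational(44, 3)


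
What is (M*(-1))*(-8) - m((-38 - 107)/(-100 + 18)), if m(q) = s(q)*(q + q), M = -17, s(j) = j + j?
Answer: -249641/1681 ≈ -148.51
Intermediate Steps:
s(j) = 2*j
m(q) = 4*q² (m(q) = (2*q)*(q + q) = (2*q)*(2*q) = 4*q²)
(M*(-1))*(-8) - m((-38 - 107)/(-100 + 18)) = -17*(-1)*(-8) - 4*((-38 - 107)/(-100 + 18))² = 17*(-8) - 4*(-145/(-82))² = -136 - 4*(-145*(-1/82))² = -136 - 4*(145/82)² = -136 - 4*21025/6724 = -136 - 1*21025/1681 = -136 - 21025/1681 = -249641/1681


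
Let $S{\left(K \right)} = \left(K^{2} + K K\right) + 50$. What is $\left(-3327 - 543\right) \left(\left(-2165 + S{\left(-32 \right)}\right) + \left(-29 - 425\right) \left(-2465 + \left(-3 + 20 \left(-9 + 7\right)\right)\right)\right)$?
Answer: $-4406246550$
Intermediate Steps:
$S{\left(K \right)} = 50 + 2 K^{2}$ ($S{\left(K \right)} = \left(K^{2} + K^{2}\right) + 50 = 2 K^{2} + 50 = 50 + 2 K^{2}$)
$\left(-3327 - 543\right) \left(\left(-2165 + S{\left(-32 \right)}\right) + \left(-29 - 425\right) \left(-2465 + \left(-3 + 20 \left(-9 + 7\right)\right)\right)\right) = \left(-3327 - 543\right) \left(\left(-2165 + \left(50 + 2 \left(-32\right)^{2}\right)\right) + \left(-29 - 425\right) \left(-2465 + \left(-3 + 20 \left(-9 + 7\right)\right)\right)\right) = - 3870 \left(\left(-2165 + \left(50 + 2 \cdot 1024\right)\right) - 454 \left(-2465 + \left(-3 + 20 \left(-2\right)\right)\right)\right) = - 3870 \left(\left(-2165 + \left(50 + 2048\right)\right) - 454 \left(-2465 - 43\right)\right) = - 3870 \left(\left(-2165 + 2098\right) - 454 \left(-2465 - 43\right)\right) = - 3870 \left(-67 - -1138632\right) = - 3870 \left(-67 + 1138632\right) = \left(-3870\right) 1138565 = -4406246550$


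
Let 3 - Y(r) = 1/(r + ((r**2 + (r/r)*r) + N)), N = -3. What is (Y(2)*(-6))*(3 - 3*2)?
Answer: 252/5 ≈ 50.400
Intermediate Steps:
Y(r) = 3 - 1/(-3 + r**2 + 2*r) (Y(r) = 3 - 1/(r + ((r**2 + (r/r)*r) - 3)) = 3 - 1/(r + ((r**2 + 1*r) - 3)) = 3 - 1/(r + ((r**2 + r) - 3)) = 3 - 1/(r + ((r + r**2) - 3)) = 3 - 1/(r + (-3 + r + r**2)) = 3 - 1/(-3 + r**2 + 2*r))
(Y(2)*(-6))*(3 - 3*2) = (((-10 + 3*2**2 + 6*2)/(-3 + 2**2 + 2*2))*(-6))*(3 - 3*2) = (((-10 + 3*4 + 12)/(-3 + 4 + 4))*(-6))*(3 - 6) = (((-10 + 12 + 12)/5)*(-6))*(-3) = (((1/5)*14)*(-6))*(-3) = ((14/5)*(-6))*(-3) = -84/5*(-3) = 252/5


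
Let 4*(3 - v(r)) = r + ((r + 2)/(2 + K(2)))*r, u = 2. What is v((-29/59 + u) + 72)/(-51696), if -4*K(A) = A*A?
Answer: 9767723/359907552 ≈ 0.027140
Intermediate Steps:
K(A) = -A²/4 (K(A) = -A*A/4 = -A²/4)
v(r) = 3 - r/4 - r*(2 + r)/4 (v(r) = 3 - (r + ((r + 2)/(2 - ¼*2²))*r)/4 = 3 - (r + ((2 + r)/(2 - ¼*4))*r)/4 = 3 - (r + ((2 + r)/(2 - 1))*r)/4 = 3 - (r + ((2 + r)/1)*r)/4 = 3 - (r + ((2 + r)*1)*r)/4 = 3 - (r + (2 + r)*r)/4 = 3 - (r + r*(2 + r))/4 = 3 + (-r/4 - r*(2 + r)/4) = 3 - r/4 - r*(2 + r)/4)
v((-29/59 + u) + 72)/(-51696) = (3 - 3*((-29/59 + 2) + 72)/4 - ((-29/59 + 2) + 72)²/4)/(-51696) = (3 - 3*((-29*1/59 + 2) + 72)/4 - ((-29*1/59 + 2) + 72)²/4)*(-1/51696) = (3 - 3*((-29/59 + 2) + 72)/4 - ((-29/59 + 2) + 72)²/4)*(-1/51696) = (3 - 3*(89/59 + 72)/4 - (89/59 + 72)²/4)*(-1/51696) = (3 - ¾*4337/59 - (4337/59)²/4)*(-1/51696) = (3 - 13011/236 - ¼*18809569/3481)*(-1/51696) = (3 - 13011/236 - 18809569/13924)*(-1/51696) = -9767723/6962*(-1/51696) = 9767723/359907552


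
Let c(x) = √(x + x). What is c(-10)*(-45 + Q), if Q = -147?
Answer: -384*I*√5 ≈ -858.65*I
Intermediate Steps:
c(x) = √2*√x (c(x) = √(2*x) = √2*√x)
c(-10)*(-45 + Q) = (√2*√(-10))*(-45 - 147) = (√2*(I*√10))*(-192) = (2*I*√5)*(-192) = -384*I*√5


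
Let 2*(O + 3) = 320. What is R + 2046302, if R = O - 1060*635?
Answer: 1373359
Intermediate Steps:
O = 157 (O = -3 + (1/2)*320 = -3 + 160 = 157)
R = -672943 (R = 157 - 1060*635 = 157 - 673100 = -672943)
R + 2046302 = -672943 + 2046302 = 1373359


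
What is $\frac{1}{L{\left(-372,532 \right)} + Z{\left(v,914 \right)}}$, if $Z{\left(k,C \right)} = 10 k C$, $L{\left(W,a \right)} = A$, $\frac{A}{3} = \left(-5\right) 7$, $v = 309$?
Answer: $\frac{1}{2824155} \approx 3.5409 \cdot 10^{-7}$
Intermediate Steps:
$A = -105$ ($A = 3 \left(\left(-5\right) 7\right) = 3 \left(-35\right) = -105$)
$L{\left(W,a \right)} = -105$
$Z{\left(k,C \right)} = 10 C k$
$\frac{1}{L{\left(-372,532 \right)} + Z{\left(v,914 \right)}} = \frac{1}{-105 + 10 \cdot 914 \cdot 309} = \frac{1}{-105 + 2824260} = \frac{1}{2824155}$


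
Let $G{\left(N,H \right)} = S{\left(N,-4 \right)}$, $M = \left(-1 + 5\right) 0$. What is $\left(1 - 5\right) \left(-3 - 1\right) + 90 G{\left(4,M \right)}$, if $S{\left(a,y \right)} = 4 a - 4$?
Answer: $1096$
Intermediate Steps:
$S{\left(a,y \right)} = -4 + 4 a$
$M = 0$ ($M = 4 \cdot 0 = 0$)
$G{\left(N,H \right)} = -4 + 4 N$
$\left(1 - 5\right) \left(-3 - 1\right) + 90 G{\left(4,M \right)} = \left(1 - 5\right) \left(-3 - 1\right) + 90 \left(-4 + 4 \cdot 4\right) = \left(-4\right) \left(-4\right) + 90 \left(-4 + 16\right) = 16 + 90 \cdot 12 = 16 + 1080 = 1096$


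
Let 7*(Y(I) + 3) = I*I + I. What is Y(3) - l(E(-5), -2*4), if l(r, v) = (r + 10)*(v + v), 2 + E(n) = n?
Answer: 327/7 ≈ 46.714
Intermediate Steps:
E(n) = -2 + n
Y(I) = -3 + I/7 + I**2/7 (Y(I) = -3 + (I*I + I)/7 = -3 + (I**2 + I)/7 = -3 + (I + I**2)/7 = -3 + (I/7 + I**2/7) = -3 + I/7 + I**2/7)
l(r, v) = 2*v*(10 + r) (l(r, v) = (10 + r)*(2*v) = 2*v*(10 + r))
Y(3) - l(E(-5), -2*4) = (-3 + (1/7)*3 + (1/7)*3**2) - 2*(-2*4)*(10 + (-2 - 5)) = (-3 + 3/7 + (1/7)*9) - 2*(-8)*(10 - 7) = (-3 + 3/7 + 9/7) - 2*(-8)*3 = -9/7 - 1*(-48) = -9/7 + 48 = 327/7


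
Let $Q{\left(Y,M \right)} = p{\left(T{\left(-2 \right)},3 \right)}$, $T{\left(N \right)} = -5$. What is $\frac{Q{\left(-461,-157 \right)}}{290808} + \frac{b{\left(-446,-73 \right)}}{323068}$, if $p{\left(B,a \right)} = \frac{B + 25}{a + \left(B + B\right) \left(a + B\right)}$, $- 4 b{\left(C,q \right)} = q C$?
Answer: $- \frac{13608817027}{540216863928} \approx -0.025191$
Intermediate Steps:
$b{\left(C,q \right)} = - \frac{C q}{4}$ ($b{\left(C,q \right)} = - \frac{q C}{4} = - \frac{C q}{4}$)
$p{\left(B,a \right)} = \frac{25 + B}{a + 2 B \left(B + a\right)}$
$Q{\left(Y,M \right)} = \frac{20}{23}$ ($Q{\left(Y,M \right)} = \frac{25 - 5}{3 + 2 \left(-5\right)^{2} + 2 \left(-5\right) 3} = \frac{1}{3 + 2 \cdot 25 - 30} \cdot 20 = \frac{1}{3 + 50 - 30} \cdot 20 = \frac{1}{23} \cdot 20 = \frac{20}{23}$)
$\frac{Q{\left(-461,-157 \right)}}{290808} + \frac{b{\left(-446,-73 \right)}}{323068} = \frac{20}{23 \cdot 290808} + \frac{\left(- \frac{1}{4}\right) \left(-446\right) \left(-73\right)}{323068} = \frac{20}{23} \cdot \frac{1}{290808} - \frac{16279}{646136} = \frac{5}{1672146} - \frac{16279}{646136} = - \frac{13608817027}{540216863928}$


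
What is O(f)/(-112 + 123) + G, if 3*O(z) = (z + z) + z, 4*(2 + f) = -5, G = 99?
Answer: 4343/44 ≈ 98.705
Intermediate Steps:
f = -13/4 (f = -2 + (¼)*(-5) = -2 - 5/4 = -13/4 ≈ -3.2500)
O(z) = z (O(z) = ((z + z) + z)/3 = (2*z + z)/3 = (3*z)/3 = z)
O(f)/(-112 + 123) + G = -13/(4*(-112 + 123)) + 99 = -13/4/11 + 99 = -13/4*1/11 + 99 = -13/44 + 99 = 4343/44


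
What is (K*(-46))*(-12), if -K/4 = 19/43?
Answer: -41952/43 ≈ -975.63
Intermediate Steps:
K = -76/43 ≈ -1.7674
(K*(-46))*(-12) = -76/43*(-46)*(-12) = (3496/43)*(-12) = -41952/43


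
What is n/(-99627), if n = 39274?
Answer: -39274/99627 ≈ -0.39421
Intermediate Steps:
n/(-99627) = 39274/(-99627) = 39274*(-1/99627) = -39274/99627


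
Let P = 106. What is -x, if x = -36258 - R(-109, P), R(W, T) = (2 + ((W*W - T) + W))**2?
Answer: 136178482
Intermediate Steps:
R(W, T) = (2 + W + W**2 - T)**2 (R(W, T) = (2 + ((W**2 - T) + W))**2 = (2 + (W + W**2 - T))**2 = (2 + W + W**2 - T)**2)
x = -136178482 (x = -36258 - (2 - 109 + (-109)**2 - 1*106)**2 = -36258 - (2 - 109 + 11881 - 106)**2 = -36258 - 1*11668**2 = -36258 - 1*136142224 = -36258 - 136142224 = -136178482)
-x = -1*(-136178482) = 136178482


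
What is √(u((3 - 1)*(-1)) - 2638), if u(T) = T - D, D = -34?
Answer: I*√2606 ≈ 51.049*I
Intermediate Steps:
u(T) = 34 + T (u(T) = T - 1*(-34) = T + 34 = 34 + T)
√(u((3 - 1)*(-1)) - 2638) = √((34 + (3 - 1)*(-1)) - 2638) = √((34 + 2*(-1)) - 2638) = √((34 - 2) - 2638) = √(32 - 2638) = √(-2606) = I*√2606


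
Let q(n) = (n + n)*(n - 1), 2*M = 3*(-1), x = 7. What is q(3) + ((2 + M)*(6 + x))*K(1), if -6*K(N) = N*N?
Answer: 131/12 ≈ 10.917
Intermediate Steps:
M = -3/2 (M = (3*(-1))/2 = (½)*(-3) = -3/2 ≈ -1.5000)
K(N) = -N²/6 (K(N) = -N*N/6 = -N²/6)
q(n) = 2*n*(-1 + n) (q(n) = (2*n)*(-1 + n) = 2*n*(-1 + n))
q(3) + ((2 + M)*(6 + x))*K(1) = 2*3*(-1 + 3) + ((2 - 3/2)*(6 + 7))*(-⅙*1²) = 2*3*2 + ((½)*13)*(-⅙*1) = 12 + (13/2)*(-⅙) = 12 - 13/12 = 131/12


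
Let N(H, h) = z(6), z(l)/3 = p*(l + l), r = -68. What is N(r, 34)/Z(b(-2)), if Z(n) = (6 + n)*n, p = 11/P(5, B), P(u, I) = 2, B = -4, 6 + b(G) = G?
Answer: 99/8 ≈ 12.375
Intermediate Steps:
b(G) = -6 + G
p = 11/2 ≈ 5.5000
Z(n) = n*(6 + n)
z(l) = 33*l (z(l) = 3*(11*(l + l)/2) = 3*(11*(2*l)/2) = 3*(11*l) = 33*l)
N(H, h) = 198 (N(H, h) = 33*6 = 198)
N(r, 34)/Z(b(-2)) = 198/(((-6 - 2)*(6 + (-6 - 2)))) = 198/((-8*(6 - 8))) = 198/((-8*(-2))) = 198/16 = 198*(1/16) = 99/8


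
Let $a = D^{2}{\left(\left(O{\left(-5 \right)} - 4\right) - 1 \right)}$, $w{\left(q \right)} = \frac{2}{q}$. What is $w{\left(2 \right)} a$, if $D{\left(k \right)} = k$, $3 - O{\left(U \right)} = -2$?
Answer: $0$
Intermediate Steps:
$O{\left(U \right)} = 5$ ($O{\left(U \right)} = 3 - -2 = 3 + 2 = 5$)
$a = 0$ ($a = \left(\left(5 - 4\right) - 1\right)^{2} = \left(1 - 1\right)^{2} = 0^{2} = 0$)
$w{\left(2 \right)} a = \frac{2}{2} \cdot 0 = 2 \cdot \frac{1}{2} \cdot 0 = 1 \cdot 0 = 0$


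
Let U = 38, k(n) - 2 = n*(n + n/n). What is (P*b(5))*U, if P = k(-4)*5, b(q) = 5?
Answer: 13300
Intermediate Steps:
k(n) = 2 + n*(1 + n) (k(n) = 2 + n*(n + n/n) = 2 + n*(n + 1) = 2 + n*(1 + n))
P = 70 (P = (2 - 4 + (-4)**2)*5 = (2 - 4 + 16)*5 = 14*5 = 70)
(P*b(5))*U = (70*5)*38 = 350*38 = 13300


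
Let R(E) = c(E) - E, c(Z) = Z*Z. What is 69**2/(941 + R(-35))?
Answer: 4761/2201 ≈ 2.1631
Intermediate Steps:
c(Z) = Z**2
R(E) = E**2 - E
69**2/(941 + R(-35)) = 69**2/(941 - 35*(-1 - 35)) = 4761/(941 - 35*(-36)) = 4761/(941 + 1260) = 4761/2201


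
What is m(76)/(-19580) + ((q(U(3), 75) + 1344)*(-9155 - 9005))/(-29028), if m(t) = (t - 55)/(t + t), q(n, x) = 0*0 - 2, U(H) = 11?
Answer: 18132790356403/21597993120 ≈ 839.56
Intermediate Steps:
q(n, x) = -2 (q(n, x) = 0 - 2 = -2)
m(t) = (-55 + t)/(2*t) (m(t) = (-55 + t)/((2*t)) = (-55 + t)*(1/(2*t)) = (-55 + t)/(2*t))
m(76)/(-19580) + ((q(U(3), 75) + 1344)*(-9155 - 9005))/(-29028) = ((½)*(-55 + 76)/76)/(-19580) + ((-2 + 1344)*(-9155 - 9005))/(-29028) = ((½)*(1/76)*21)*(-1/19580) + (1342*(-18160))*(-1/29028) = (21/152)*(-1/19580) - 24370720*(-1/29028) = -21/2976160 + 6092680/7257 = 18132790356403/21597993120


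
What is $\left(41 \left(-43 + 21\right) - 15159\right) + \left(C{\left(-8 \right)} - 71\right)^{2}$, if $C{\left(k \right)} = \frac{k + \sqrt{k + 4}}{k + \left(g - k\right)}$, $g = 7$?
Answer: $- \frac{531968}{49} - \frac{2020 i}{49} \approx -10856.0 - 41.224 i$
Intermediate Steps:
$C{\left(k \right)} = \frac{k}{7} + \frac{\sqrt{4 + k}}{7}$ ($C{\left(k \right)} = \frac{k + \sqrt{k + 4}}{k - \left(-7 + k\right)} = \frac{k + \sqrt{4 + k}}{7} = \left(k + \sqrt{4 + k}\right) \frac{1}{7} = \frac{k}{7} + \frac{\sqrt{4 + k}}{7}$)
$\left(41 \left(-43 + 21\right) - 15159\right) + \left(C{\left(-8 \right)} - 71\right)^{2} = \left(41 \left(-43 + 21\right) - 15159\right) + \left(\left(\frac{1}{7} \left(-8\right) + \frac{\sqrt{4 - 8}}{7}\right) - 71\right)^{2} = \left(41 \left(-22\right) - 15159\right) + \left(\left(- \frac{8}{7} + \frac{\sqrt{-4}}{7}\right) - 71\right)^{2} = \left(-902 - 15159\right) + \left(\left(- \frac{8}{7} + \frac{2 i}{7}\right) - 71\right)^{2} = -16061 + \left(\left(- \frac{8}{7} + \frac{2 i}{7}\right) - 71\right)^{2} = -16061 + \left(- \frac{505}{7} + \frac{2 i}{7}\right)^{2}$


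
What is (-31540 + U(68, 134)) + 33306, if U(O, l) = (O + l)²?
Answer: 42570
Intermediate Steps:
(-31540 + U(68, 134)) + 33306 = (-31540 + (68 + 134)²) + 33306 = (-31540 + 202²) + 33306 = (-31540 + 40804) + 33306 = 9264 + 33306 = 42570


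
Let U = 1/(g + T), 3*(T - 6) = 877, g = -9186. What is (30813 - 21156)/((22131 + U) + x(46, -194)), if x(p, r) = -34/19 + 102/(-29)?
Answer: 141874009641/325055483738 ≈ 0.43646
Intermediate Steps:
T = 895/3 (T = 6 + (⅓)*877 = 6 + 877/3 = 895/3 ≈ 298.33)
U = -3/26663 (U = 1/(-9186 + 895/3) = 1/(-26663/3) = -3/26663 ≈ -0.00011252)
x(p, r) = -2924/551 (x(p, r) = -34*1/19 + 102*(-1/29) = -34/19 - 102/29 = -2924/551)
(30813 - 21156)/((22131 + U) + x(46, -194)) = (30813 - 21156)/((22131 - 3/26663) - 2924/551) = 9657/(590078850/26663 - 2924/551) = 9657/(325055483738/14691313) = 9657*(14691313/325055483738) = 141874009641/325055483738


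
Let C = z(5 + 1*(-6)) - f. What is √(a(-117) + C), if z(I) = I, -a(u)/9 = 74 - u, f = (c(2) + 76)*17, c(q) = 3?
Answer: I*√3063 ≈ 55.344*I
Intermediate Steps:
f = 1343 (f = (3 + 76)*17 = 79*17 = 1343)
a(u) = -666 + 9*u (a(u) = -9*(74 - u) = -666 + 9*u)
C = -1344 (C = (5 + 1*(-6)) - 1*1343 = (5 - 6) - 1343 = -1 - 1343 = -1344)
√(a(-117) + C) = √((-666 + 9*(-117)) - 1344) = √((-666 - 1053) - 1344) = √(-1719 - 1344) = √(-3063) = I*√3063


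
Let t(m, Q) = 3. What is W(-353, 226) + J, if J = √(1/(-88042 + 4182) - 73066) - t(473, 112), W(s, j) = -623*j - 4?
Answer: -140805 + I*√128459153964365/41930 ≈ -1.4081e+5 + 270.31*I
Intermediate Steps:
W(s, j) = -4 - 623*j
J = -3 + I*√128459153964365/41930 (J = √(1/(-88042 + 4182) - 73066) - 1*3 = √(1/(-83860) - 73066) - 3 = √(-1/83860 - 73066) - 3 = √(-6127314761/83860) - 3 = I*√128459153964365/41930 - 3 = -3 + I*√128459153964365/41930 ≈ -3.0 + 270.31*I)
W(-353, 226) + J = (-4 - 623*226) + (-3 + I*√128459153964365/41930) = (-4 - 140798) + (-3 + I*√128459153964365/41930) = -140802 + (-3 + I*√128459153964365/41930) = -140805 + I*√128459153964365/41930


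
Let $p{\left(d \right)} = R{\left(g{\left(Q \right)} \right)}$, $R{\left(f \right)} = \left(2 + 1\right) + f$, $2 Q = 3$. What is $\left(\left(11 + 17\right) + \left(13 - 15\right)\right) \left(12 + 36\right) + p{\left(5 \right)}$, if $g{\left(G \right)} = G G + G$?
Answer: $\frac{5019}{4} \approx 1254.8$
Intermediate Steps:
$Q = \frac{3}{2}$ ($Q = \frac{1}{2} \cdot 3 = \frac{3}{2} \approx 1.5$)
$g{\left(G \right)} = G + G^{2}$ ($g{\left(G \right)} = G^{2} + G = G + G^{2}$)
$R{\left(f \right)} = 3 + f$
$p{\left(d \right)} = \frac{27}{4}$ ($p{\left(d \right)} = 3 + \frac{3 \left(1 + \frac{3}{2}\right)}{2} = 3 + \frac{3}{2} \cdot \frac{5}{2} = 3 + \frac{15}{4} = \frac{27}{4}$)
$\left(\left(11 + 17\right) + \left(13 - 15\right)\right) \left(12 + 36\right) + p{\left(5 \right)} = \left(\left(11 + 17\right) + \left(13 - 15\right)\right) \left(12 + 36\right) + \frac{27}{4} = \left(28 + \left(13 - 15\right)\right) 48 + \frac{27}{4} = \left(28 - 2\right) 48 + \frac{27}{4} = 26 \cdot 48 + \frac{27}{4} = 1248 + \frac{27}{4} = \frac{5019}{4}$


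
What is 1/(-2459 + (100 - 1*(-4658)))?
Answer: 1/2299 ≈ 0.00043497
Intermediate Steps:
1/(-2459 + (100 - 1*(-4658))) = 1/(-2459 + (100 + 4658)) = 1/(-2459 + 4758) = 1/2299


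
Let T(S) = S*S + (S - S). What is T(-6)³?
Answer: 46656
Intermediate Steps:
T(S) = S² (T(S) = S² + 0 = S²)
T(-6)³ = ((-6)²)³ = 36³ = 46656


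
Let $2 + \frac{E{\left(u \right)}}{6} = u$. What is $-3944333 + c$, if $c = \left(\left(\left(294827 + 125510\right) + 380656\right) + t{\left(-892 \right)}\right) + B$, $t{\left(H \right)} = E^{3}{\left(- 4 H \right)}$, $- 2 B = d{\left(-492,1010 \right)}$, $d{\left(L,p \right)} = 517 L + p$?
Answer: $9794846490473$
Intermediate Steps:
$E{\left(u \right)} = -12 + 6 u$
$d{\left(L,p \right)} = p + 517 L$
$B = 126677$ ($B = - \frac{1010 + 517 \left(-492\right)}{2} = - \frac{1010 - 254364}{2} = \left(- \frac{1}{2}\right) \left(-253354\right) = 126677$)
$t{\left(H \right)} = \left(-12 - 24 H\right)^{3}$ ($t{\left(H \right)} = \left(-12 + 6 \left(- 4 H\right)\right)^{3} = \left(-12 - 24 H\right)^{3}$)
$c = 9794850434806$ ($c = \left(\left(\left(294827 + 125510\right) + 380656\right) + 1728 \left(-1 - -1784\right)^{3}\right) + 126677 = \left(\left(420337 + 380656\right) + 1728 \left(-1 + 1784\right)^{3}\right) + 126677 = \left(800993 + 1728 \cdot 1783^{3}\right) + 126677 = \left(800993 + 1728 \cdot 5668315687\right) + 126677 = \left(800993 + 9794849507136\right) + 126677 = 9794850308129 + 126677 = 9794850434806$)
$-3944333 + c = -3944333 + 9794850434806 = 9794846490473$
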